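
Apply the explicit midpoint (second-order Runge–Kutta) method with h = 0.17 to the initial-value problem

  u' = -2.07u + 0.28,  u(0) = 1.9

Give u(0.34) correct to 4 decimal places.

Midpoint: k1 = f(s_n, u_n); k2 = f(s_n + h/2, u_n + (h/2)·k1); u_{n+1} = u_n + h·k2.
s=0.000000, u=1.900000:
  k1 = f(0.000000, 1.900000) = -3.653000
  k2 = f(0.085000, 1.589495) = -3.010255
  u ← 1.900000 + 0.17·(-3.010255) = 1.388257
s=0.170000, u=1.388257:
  k1 = f(0.170000, 1.388257) = -2.593691
  k2 = f(0.255000, 1.167793) = -2.137331
  u ← 1.388257 + 0.17·(-2.137331) = 1.024910
u(0.34) ≈ 1.0249

1.0249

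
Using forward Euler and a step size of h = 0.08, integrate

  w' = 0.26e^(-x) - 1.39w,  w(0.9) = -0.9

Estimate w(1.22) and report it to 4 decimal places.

Euler: w_{n+1} = w_n + h·f(x_n, w_n).
x=0.900000, w=-0.900000: f=1.356708 → w ← -0.900000 + 0.08·1.356708 = -0.791463
x=0.980000, w=-0.791463: f=1.197715 → w ← -0.791463 + 0.08·1.197715 = -0.695646
x=1.060000, w=-0.695646: f=1.057027 → w ← -0.695646 + 0.08·1.057027 = -0.611084
x=1.140000, w=-0.611084: f=0.932560 → w ← -0.611084 + 0.08·0.932560 = -0.536479
w(1.22) ≈ -0.5365

-0.5365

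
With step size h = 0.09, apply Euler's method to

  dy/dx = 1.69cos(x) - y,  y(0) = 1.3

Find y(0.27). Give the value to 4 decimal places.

Euler: y_{n+1} = y_n + h·f(x_n, y_n).
x=0.000000, y=1.300000: f=0.390000 → y ← 1.300000 + 0.09·0.390000 = 1.335100
x=0.090000, y=1.335100: f=0.348060 → y ← 1.335100 + 0.09·0.348060 = 1.366425
x=0.180000, y=1.366425: f=0.296270 → y ← 1.366425 + 0.09·0.296270 = 1.393090
y(0.27) ≈ 1.3931

1.3931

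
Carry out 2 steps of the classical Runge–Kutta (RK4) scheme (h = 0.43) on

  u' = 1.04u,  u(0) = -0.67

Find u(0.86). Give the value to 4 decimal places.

-1.6384

RK4: k1 = f(x_n, u_n); k2 = f(x_n + h/2, u_n + (h/2)·k1); k3 = f(x_n + h/2, u_n + (h/2)·k2); k4 = f(x_n + h, u_n + h·k3); u_{n+1} = u_n + (h/6)·(k1 + 2k2 + 2k3 + k4).
x=0.000000, u=-0.670000:
  k1 = f(0.000000, -0.670000) = -0.696800
  k2 = f(0.215000, -0.819812) = -0.852604
  k3 = f(0.215000, -0.853310) = -0.887442
  k4 = f(0.430000, -1.051600) = -1.093664
  u ← -0.670000 + (0.43/6)·(k1 + 2k2 + 2k3 + k4) = -1.047723
x=0.430000, u=-1.047723:
  k1 = f(0.430000, -1.047723) = -1.089632
  k2 = f(0.645000, -1.281994) = -1.333274
  k3 = f(0.645000, -1.334377) = -1.387752
  k4 = f(0.860000, -1.644457) = -1.710235
  u ← -1.047723 + (0.43/6)·(k1 + 2k2 + 2k3 + k4) = -1.638394
u(0.86) ≈ -1.6384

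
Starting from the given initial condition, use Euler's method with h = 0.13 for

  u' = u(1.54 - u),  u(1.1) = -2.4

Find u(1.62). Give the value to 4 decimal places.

-33.4254

Euler: u_{n+1} = u_n + h·f(t_n, u_n).
t=1.100000, u=-2.400000: f=-9.456000 → u ← -2.400000 + 0.13·(-9.456000) = -3.629280
t=1.230000, u=-3.629280: f=-18.760765 → u ← -3.629280 + 0.13·(-18.760765) = -6.068179
t=1.360000, u=-6.068179: f=-46.167797 → u ← -6.068179 + 0.13·(-46.167797) = -12.069993
t=1.490000, u=-12.069993: f=-164.272521 → u ← -12.069993 + 0.13·(-164.272521) = -33.425421
u(1.62) ≈ -33.4254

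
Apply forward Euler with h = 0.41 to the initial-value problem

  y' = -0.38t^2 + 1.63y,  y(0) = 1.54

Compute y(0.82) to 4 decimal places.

4.2600

Euler: y_{n+1} = y_n + h·f(t_n, y_n).
t=0.000000, y=1.540000: f=2.510200 → y ← 1.540000 + 0.41·2.510200 = 2.569182
t=0.410000, y=2.569182: f=4.123889 → y ← 2.569182 + 0.41·4.123889 = 4.259976
y(0.82) ≈ 4.2600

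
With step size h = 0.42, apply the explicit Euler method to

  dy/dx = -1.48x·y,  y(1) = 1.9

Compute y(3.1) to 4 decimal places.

Euler: y_{n+1} = y_n + h·f(x_n, y_n).
x=1.000000, y=1.900000: f=-2.812000 → y ← 1.900000 + 0.42·(-2.812000) = 0.718960
x=1.420000, y=0.718960: f=-1.510966 → y ← 0.718960 + 0.42·(-1.510966) = 0.084354
x=1.840000, y=0.084354: f=-0.229713 → y ← 0.084354 + 0.42·(-0.229713) = -0.012125
x=2.260000, y=-0.012125: f=0.040557 → y ← -0.012125 + 0.42·0.040557 = 0.004909
x=2.680000, y=0.004909: f=-0.019469 → y ← 0.004909 + 0.42·(-0.019469) = -0.003269
y(3.1) ≈ -0.0033

-0.0033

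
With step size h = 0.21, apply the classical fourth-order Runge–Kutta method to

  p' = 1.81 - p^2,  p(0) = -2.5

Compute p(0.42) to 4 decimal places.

-22.7787

RK4: k1 = f(x_n, p_n); k2 = f(x_n + h/2, p_n + (h/2)·k1); k3 = f(x_n + h/2, p_n + (h/2)·k2); k4 = f(x_n + h, p_n + h·k3); p_{n+1} = p_n + (h/6)·(k1 + 2k2 + 2k3 + k4).
x=0.000000, p=-2.500000:
  k1 = f(0.000000, -2.500000) = -4.440000
  k2 = f(0.105000, -2.966200) = -6.988342
  k3 = f(0.105000, -3.233776) = -8.647307
  k4 = f(0.210000, -4.315934) = -16.817290
  p ← -2.500000 + (0.21/6)·(k1 + 2k2 + 2k3 + k4) = -4.338501
x=0.210000, p=-4.338501:
  k1 = f(0.210000, -4.338501) = -17.012588
  k2 = f(0.315000, -6.124822) = -35.703448
  k3 = f(0.315000, -8.087363) = -63.595435
  k4 = f(0.420000, -17.693542) = -311.251429
  p ← -4.338501 + (0.21/6)·(k1 + 2k2 + 2k3 + k4) = -22.778663
p(0.42) ≈ -22.7787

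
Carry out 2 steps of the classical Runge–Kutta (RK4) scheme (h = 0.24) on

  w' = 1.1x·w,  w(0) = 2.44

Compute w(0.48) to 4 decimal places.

RK4: k1 = f(x_n, w_n); k2 = f(x_n + h/2, w_n + (h/2)·k1); k3 = f(x_n + h/2, w_n + (h/2)·k2); k4 = f(x_n + h, w_n + h·k3); w_{n+1} = w_n + (h/6)·(k1 + 2k2 + 2k3 + k4).
x=0.000000, w=2.440000:
  k1 = f(0.000000, 2.440000) = 0.000000
  k2 = f(0.120000, 2.440000) = 0.322080
  k3 = f(0.120000, 2.478650) = 0.327182
  k4 = f(0.240000, 2.518524) = 0.664890
  w ← 2.440000 + (0.24/6)·(k1 + 2k2 + 2k3 + k4) = 2.518537
x=0.240000, w=2.518537:
  k1 = f(0.240000, 2.518537) = 0.664894
  k2 = f(0.360000, 2.598324) = 1.028936
  k3 = f(0.360000, 2.642009) = 1.046236
  k4 = f(0.480000, 2.769633) = 1.462366
  w ← 2.518537 + (0.24/6)·(k1 + 2k2 + 2k3 + k4) = 2.769641
w(0.48) ≈ 2.7696

2.7696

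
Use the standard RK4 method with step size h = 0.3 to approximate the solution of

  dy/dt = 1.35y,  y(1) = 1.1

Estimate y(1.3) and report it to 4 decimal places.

1.6491

RK4: k1 = f(t_n, y_n); k2 = f(t_n + h/2, y_n + (h/2)·k1); k3 = f(t_n + h/2, y_n + (h/2)·k2); k4 = f(t_n + h, y_n + h·k3); y_{n+1} = y_n + (h/6)·(k1 + 2k2 + 2k3 + k4).
t=1.000000, y=1.100000:
  k1 = f(1.000000, 1.100000) = 1.485000
  k2 = f(1.150000, 1.322750) = 1.785713
  k3 = f(1.150000, 1.367857) = 1.846607
  k4 = f(1.300000, 1.653982) = 2.232876
  y ← 1.100000 + (0.3/6)·(k1 + 2k2 + 2k3 + k4) = 1.649126
y(1.3) ≈ 1.6491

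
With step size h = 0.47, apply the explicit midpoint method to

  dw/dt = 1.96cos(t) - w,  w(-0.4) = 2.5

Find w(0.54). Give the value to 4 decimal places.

2.1424

Midpoint: k1 = f(t_n, w_n); k2 = f(t_n + h/2, w_n + (h/2)·k1); w_{n+1} = w_n + h·k2.
t=-0.400000, w=2.500000:
  k1 = f(-0.400000, 2.500000) = -0.694720
  k2 = f(-0.165000, 2.336741) = -0.403361
  w ← 2.500000 + 0.47·(-0.403361) = 2.310420
t=0.070000, w=2.310420:
  k1 = f(0.070000, 2.310420) = -0.355221
  k2 = f(0.305000, 2.226944) = -0.357404
  w ← 2.310420 + 0.47·(-0.357404) = 2.142441
w(0.54) ≈ 2.1424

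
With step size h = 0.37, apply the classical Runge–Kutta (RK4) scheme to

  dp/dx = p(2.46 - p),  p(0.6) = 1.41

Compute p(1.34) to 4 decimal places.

RK4: k1 = f(x_n, p_n); k2 = f(x_n + h/2, p_n + (h/2)·k1); k3 = f(x_n + h/2, p_n + (h/2)·k2); k4 = f(x_n + h, p_n + h·k3); p_{n+1} = p_n + (h/6)·(k1 + 2k2 + 2k3 + k4).
x=0.600000, p=1.410000:
  k1 = f(0.600000, 1.410000) = 1.480500
  k2 = f(0.785000, 1.683892) = 1.306882
  k3 = f(0.785000, 1.651773) = 1.335007
  k4 = f(0.970000, 1.903953) = 1.058688
  p ← 1.410000 + (0.37/6)·(k1 + 2k2 + 2k3 + k4) = 1.892416
x=0.970000, p=1.892416:
  k1 = f(0.970000, 1.892416) = 1.074105
  k2 = f(1.155000, 2.091126) = 0.771363
  k3 = f(1.155000, 2.035118) = 0.864684
  k4 = f(1.340000, 2.212349) = 0.547889
  p ← 1.892416 + (0.37/6)·(k1 + 2k2 + 2k3 + k4) = 2.194218
p(1.34) ≈ 2.1942

2.1942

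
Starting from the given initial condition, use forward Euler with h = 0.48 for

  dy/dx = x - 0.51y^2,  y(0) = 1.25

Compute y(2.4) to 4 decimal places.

1.8776

Euler: y_{n+1} = y_n + h·f(x_n, y_n).
x=0.000000, y=1.250000: f=-0.796875 → y ← 1.250000 + 0.48·(-0.796875) = 0.867500
x=0.480000, y=0.867500: f=0.096196 → y ← 0.867500 + 0.48·0.096196 = 0.913674
x=0.960000, y=0.913674: f=0.534252 → y ← 0.913674 + 0.48·0.534252 = 1.170115
x=1.440000, y=1.170115: f=0.741724 → y ← 1.170115 + 0.48·0.741724 = 1.526142
x=1.920000, y=1.526142: f=0.732154 → y ← 1.526142 + 0.48·0.732154 = 1.877576
y(2.4) ≈ 1.8776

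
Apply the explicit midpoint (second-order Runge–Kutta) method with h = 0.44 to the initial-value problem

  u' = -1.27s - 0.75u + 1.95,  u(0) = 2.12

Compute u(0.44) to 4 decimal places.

2.1293

Midpoint: k1 = f(s_n, u_n); k2 = f(s_n + h/2, u_n + (h/2)·k1); u_{n+1} = u_n + h·k2.
s=0.000000, u=2.120000:
  k1 = f(0.000000, 2.120000) = 0.360000
  k2 = f(0.220000, 2.199200) = 0.021200
  u ← 2.120000 + 0.44·0.021200 = 2.129328
u(0.44) ≈ 2.1293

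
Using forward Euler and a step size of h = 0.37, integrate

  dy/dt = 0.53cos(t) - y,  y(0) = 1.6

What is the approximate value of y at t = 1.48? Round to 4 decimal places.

Euler: y_{n+1} = y_n + h·f(t_n, y_n).
t=0.000000, y=1.600000: f=-1.070000 → y ← 1.600000 + 0.37·(-1.070000) = 1.204100
t=0.370000, y=1.204100: f=-0.709967 → y ← 1.204100 + 0.37·(-0.709967) = 0.941412
t=0.740000, y=0.941412: f=-0.550024 → y ← 0.941412 + 0.37·(-0.550024) = 0.737903
t=1.110000, y=0.737903: f=-0.502233 → y ← 0.737903 + 0.37·(-0.502233) = 0.552077
y(1.48) ≈ 0.5521

0.5521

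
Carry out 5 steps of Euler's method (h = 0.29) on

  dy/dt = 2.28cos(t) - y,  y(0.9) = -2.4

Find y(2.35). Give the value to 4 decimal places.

Euler: y_{n+1} = y_n + h·f(t_n, y_n).
t=0.900000, y=-2.400000: f=3.817271 → y ← -2.400000 + 0.29·3.817271 = -1.292991
t=1.190000, y=-1.292991: f=2.140376 → y ← -1.292991 + 0.29·2.140376 = -0.672282
t=1.480000, y=-0.672282: f=0.879014 → y ← -0.672282 + 0.29·0.879014 = -0.417368
t=1.770000, y=-0.417368: f=-0.033818 → y ← -0.417368 + 0.29·(-0.033818) = -0.427176
t=2.060000, y=-0.427176: f=-0.644249 → y ← -0.427176 + 0.29·(-0.644249) = -0.614008
y(2.35) ≈ -0.6140

-0.6140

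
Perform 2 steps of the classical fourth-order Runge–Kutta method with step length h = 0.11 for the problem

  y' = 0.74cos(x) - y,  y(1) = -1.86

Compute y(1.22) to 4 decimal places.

-1.4284

RK4: k1 = f(x_n, y_n); k2 = f(x_n + h/2, y_n + (h/2)·k1); k3 = f(x_n + h/2, y_n + (h/2)·k2); k4 = f(x_n + h, y_n + h·k3); y_{n+1} = y_n + (h/6)·(k1 + 2k2 + 2k3 + k4).
x=1.000000, y=-1.860000:
  k1 = f(1.000000, -1.860000) = 2.259824
  k2 = f(1.055000, -1.735710) = 2.100698
  k3 = f(1.055000, -1.744462) = 2.109450
  k4 = f(1.110000, -1.627960) = 1.957010
  y ← -1.860000 + (0.11/6)·(k1 + 2k2 + 2k3 + k4) = -1.628319
x=1.110000, y=-1.628319:
  k1 = f(1.110000, -1.628319) = 1.957369
  k2 = f(1.165000, -1.520664) = 1.812779
  k3 = f(1.165000, -1.528616) = 1.820732
  k4 = f(1.220000, -1.428039) = 1.682337
  y ← -1.628319 + (0.11/6)·(k1 + 2k2 + 2k3 + k4) = -1.428363
y(1.22) ≈ -1.4284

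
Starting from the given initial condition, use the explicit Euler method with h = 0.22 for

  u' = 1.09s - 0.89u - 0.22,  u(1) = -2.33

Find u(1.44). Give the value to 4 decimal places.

Euler: u_{n+1} = u_n + h·f(s_n, u_n).
s=1.000000, u=-2.330000: f=2.943700 → u ← -2.330000 + 0.22·2.943700 = -1.682386
s=1.220000, u=-1.682386: f=2.607124 → u ← -1.682386 + 0.22·2.607124 = -1.108819
u(1.44) ≈ -1.1088

-1.1088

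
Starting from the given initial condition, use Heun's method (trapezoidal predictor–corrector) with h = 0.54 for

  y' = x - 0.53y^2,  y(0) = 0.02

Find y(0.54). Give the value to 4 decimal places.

Heun: k1 = f(x_n, y_n); k2 = f(x_n + h, y_n + h·k1); y_{n+1} = y_n + (h/2)·(k1 + k2).
x=0.000000, y=0.020000:
  k1 = f(0.000000, 0.020000) = -0.000212
  k2 = f(0.540000, 0.019886) = 0.539790
  y ← 0.020000 + (0.54/2)·(-0.000212 + 0.539790) = 0.165686
y(0.54) ≈ 0.1657

0.1657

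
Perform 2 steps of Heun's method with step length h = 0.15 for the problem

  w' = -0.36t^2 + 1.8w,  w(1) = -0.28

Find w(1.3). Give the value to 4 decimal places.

-0.6603

Heun: k1 = f(t_n, w_n); k2 = f(t_n + h, w_n + h·k1); w_{n+1} = w_n + (h/2)·(k1 + k2).
t=1.000000, w=-0.280000:
  k1 = f(1.000000, -0.280000) = -0.864000
  k2 = f(1.150000, -0.409600) = -1.213380
  w ← -0.280000 + (0.15/2)·(-0.864000 + (-1.213380)) = -0.435804
t=1.150000, w=-0.435804:
  k1 = f(1.150000, -0.435804) = -1.260546
  k2 = f(1.300000, -0.624885) = -1.733194
  w ← -0.435804 + (0.15/2)·(-1.260546 + (-1.733194)) = -0.660334
w(1.3) ≈ -0.6603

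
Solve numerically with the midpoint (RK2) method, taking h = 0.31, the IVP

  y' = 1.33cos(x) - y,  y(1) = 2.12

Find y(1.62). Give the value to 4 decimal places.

1.2793

Midpoint: k1 = f(x_n, y_n); k2 = f(x_n + h/2, y_n + (h/2)·k1); y_{n+1} = y_n + h·k2.
x=1.000000, y=2.120000:
  k1 = f(1.000000, 2.120000) = -1.401398
  k2 = f(1.155000, 1.902783) = -1.365572
  y ← 2.120000 + 0.31·(-1.365572) = 1.696673
x=1.310000, y=1.696673:
  k1 = f(1.310000, 1.696673) = -1.353732
  k2 = f(1.465000, 1.486844) = -1.346398
  y ← 1.696673 + 0.31·(-1.346398) = 1.279290
y(1.62) ≈ 1.2793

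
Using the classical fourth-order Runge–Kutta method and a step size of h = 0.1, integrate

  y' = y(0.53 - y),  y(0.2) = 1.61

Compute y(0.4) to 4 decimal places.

1.3362

RK4: k1 = f(t_n, y_n); k2 = f(t_n + h/2, y_n + (h/2)·k1); k3 = f(t_n + h/2, y_n + (h/2)·k2); k4 = f(t_n + h, y_n + h·k3); y_{n+1} = y_n + (h/6)·(k1 + 2k2 + 2k3 + k4).
t=0.200000, y=1.610000:
  k1 = f(0.200000, 1.610000) = -1.738800
  k2 = f(0.250000, 1.523060) = -1.512490
  k3 = f(0.250000, 1.534376) = -1.541089
  k4 = f(0.300000, 1.455891) = -1.347997
  y ← 1.610000 + (0.1/6)·(k1 + 2k2 + 2k3 + k4) = 1.456767
t=0.300000, y=1.456767:
  k1 = f(0.300000, 1.456767) = -1.350085
  k2 = f(0.350000, 1.389263) = -1.193743
  k3 = f(0.350000, 1.397080) = -1.211381
  k4 = f(0.400000, 1.335629) = -1.076022
  y ← 1.456767 + (0.1/6)·(k1 + 2k2 + 2k3 + k4) = 1.336162
y(0.4) ≈ 1.3362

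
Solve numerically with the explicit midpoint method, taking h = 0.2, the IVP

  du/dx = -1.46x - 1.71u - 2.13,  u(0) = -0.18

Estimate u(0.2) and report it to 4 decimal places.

-0.5113

Midpoint: k1 = f(x_n, u_n); k2 = f(x_n + h/2, u_n + (h/2)·k1); u_{n+1} = u_n + h·k2.
x=0.000000, u=-0.180000:
  k1 = f(0.000000, -0.180000) = -1.822200
  k2 = f(0.100000, -0.362220) = -1.656604
  u ← -0.180000 + 0.2·(-1.656604) = -0.511321
u(0.2) ≈ -0.5113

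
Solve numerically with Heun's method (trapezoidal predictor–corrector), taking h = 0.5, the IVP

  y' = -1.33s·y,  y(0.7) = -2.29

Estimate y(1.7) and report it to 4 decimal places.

Heun: k1 = f(s_n, y_n); k2 = f(s_n + h, y_n + h·k1); y_{n+1} = y_n + (h/2)·(k1 + k2).
s=0.700000, y=-2.290000:
  k1 = f(0.700000, -2.290000) = 2.131990
  k2 = f(1.200000, -1.224005) = 1.953512
  y ← -2.290000 + (0.5/2)·(2.131990 + 1.953512) = -1.268625
s=1.200000, y=-1.268625:
  k1 = f(1.200000, -1.268625) = 2.024725
  k2 = f(1.700000, -0.256262) = 0.579409
  y ← -1.268625 + (0.5/2)·(2.024725 + 0.579409) = -0.617591
y(1.7) ≈ -0.6176

-0.6176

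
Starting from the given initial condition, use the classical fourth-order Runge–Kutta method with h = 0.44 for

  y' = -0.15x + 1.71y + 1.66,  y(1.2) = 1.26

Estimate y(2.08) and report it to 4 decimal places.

8.5835

RK4: k1 = f(x_n, y_n); k2 = f(x_n + h/2, y_n + (h/2)·k1); k3 = f(x_n + h/2, y_n + (h/2)·k2); k4 = f(x_n + h, y_n + h·k3); y_{n+1} = y_n + (h/6)·(k1 + 2k2 + 2k3 + k4).
x=1.200000, y=1.260000:
  k1 = f(1.200000, 1.260000) = 3.634600
  k2 = f(1.420000, 2.059612) = 4.968937
  k3 = f(1.420000, 2.353166) = 5.470914
  k4 = f(1.640000, 3.667202) = 7.684916
  y ← 1.260000 + (0.44/6)·(k1 + 2k2 + 2k3 + k4) = 3.621276
x=1.640000, y=3.621276:
  k1 = f(1.640000, 3.621276) = 7.606382
  k2 = f(1.860000, 5.294680) = 10.434903
  k3 = f(1.860000, 5.916954) = 11.498992
  k4 = f(2.080000, 8.680832) = 16.192223
  y ← 3.621276 + (0.44/6)·(k1 + 2k2 + 2k3 + k4) = 8.583478
y(2.08) ≈ 8.5835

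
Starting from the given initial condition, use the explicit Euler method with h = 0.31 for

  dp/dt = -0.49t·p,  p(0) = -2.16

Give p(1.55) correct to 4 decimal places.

-1.2995

Euler: p_{n+1} = p_n + h·f(t_n, p_n).
t=0.000000, p=-2.160000: f=0.000000 → p ← -2.160000 + 0.31·0.000000 = -2.160000
t=0.310000, p=-2.160000: f=0.328104 → p ← -2.160000 + 0.31·0.328104 = -2.058288
t=0.620000, p=-2.058288: f=0.625308 → p ← -2.058288 + 0.31·0.625308 = -1.864442
t=0.930000, p=-1.864442: f=0.849626 → p ← -1.864442 + 0.31·0.849626 = -1.601058
t=1.240000, p=-1.601058: f=0.972803 → p ← -1.601058 + 0.31·0.972803 = -1.299489
p(1.55) ≈ -1.2995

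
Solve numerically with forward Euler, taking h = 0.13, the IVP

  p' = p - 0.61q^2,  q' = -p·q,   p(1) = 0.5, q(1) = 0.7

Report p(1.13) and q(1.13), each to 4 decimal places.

0.5261, 0.6545

Euler on (p,q): p_{n+1} = p_n + h·p', q_{n+1} = q_n + h·q'.
1.000000: (0.500000, 0.700000); f=(0.201100, -0.350000) → (0.526143, 0.654500)
(p(1.13), q(1.13)) ≈ (0.5261, 0.6545)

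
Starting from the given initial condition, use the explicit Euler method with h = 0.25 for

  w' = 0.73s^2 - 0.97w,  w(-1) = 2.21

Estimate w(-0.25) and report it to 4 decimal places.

1.1887

Euler: w_{n+1} = w_n + h·f(s_n, w_n).
s=-1.000000, w=2.210000: f=-1.413700 → w ← 2.210000 + 0.25·(-1.413700) = 1.856575
s=-0.750000, w=1.856575: f=-1.390253 → w ← 1.856575 + 0.25·(-1.390253) = 1.509012
s=-0.500000, w=1.509012: f=-1.281241 → w ← 1.509012 + 0.25·(-1.281241) = 1.188701
w(-0.25) ≈ 1.1887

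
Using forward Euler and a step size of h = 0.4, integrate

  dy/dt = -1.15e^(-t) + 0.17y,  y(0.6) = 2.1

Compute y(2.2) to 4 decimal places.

2.0344

Euler: y_{n+1} = y_n + h·f(t_n, y_n).
t=0.600000, y=2.100000: f=-0.274133 → y ← 2.100000 + 0.4·(-0.274133) = 1.990347
t=1.000000, y=1.990347: f=-0.084702 → y ← 1.990347 + 0.4·(-0.084702) = 1.956466
t=1.400000, y=1.956466: f=0.049013 → y ← 1.956466 + 0.4·0.049013 = 1.976071
t=1.800000, y=1.976071: f=0.145838 → y ← 1.976071 + 0.4·0.145838 = 2.034406
y(2.2) ≈ 2.0344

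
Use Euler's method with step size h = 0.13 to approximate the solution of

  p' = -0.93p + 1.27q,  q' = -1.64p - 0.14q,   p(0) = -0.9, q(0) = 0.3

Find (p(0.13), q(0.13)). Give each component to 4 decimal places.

Euler on (p,q): p_{n+1} = p_n + h·p', q_{n+1} = q_n + h·q'.
0.000000: (-0.900000, 0.300000); f=(1.218000, 1.434000) → (-0.741660, 0.486420)
(p(0.13), q(0.13)) ≈ (-0.7417, 0.4864)

-0.7417, 0.4864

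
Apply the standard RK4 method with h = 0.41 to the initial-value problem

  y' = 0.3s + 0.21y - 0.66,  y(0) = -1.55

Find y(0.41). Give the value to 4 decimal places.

-1.9460

RK4: k1 = f(s_n, y_n); k2 = f(s_n + h/2, y_n + (h/2)·k1); k3 = f(s_n + h/2, y_n + (h/2)·k2); k4 = f(s_n + h, y_n + h·k3); y_{n+1} = y_n + (h/6)·(k1 + 2k2 + 2k3 + k4).
s=0.000000, y=-1.550000:
  k1 = f(0.000000, -1.550000) = -0.985500
  k2 = f(0.205000, -1.752028) = -0.966426
  k3 = f(0.205000, -1.748117) = -0.965605
  k4 = f(0.410000, -1.945898) = -0.945639
  y ← -1.550000 + (0.41/6)·(k1 + 2k2 + 2k3 + k4) = -1.946005
y(0.41) ≈ -1.9460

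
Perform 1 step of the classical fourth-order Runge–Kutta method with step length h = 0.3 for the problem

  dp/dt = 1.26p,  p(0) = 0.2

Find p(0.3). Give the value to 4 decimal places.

0.2919

RK4: k1 = f(t_n, p_n); k2 = f(t_n + h/2, p_n + (h/2)·k1); k3 = f(t_n + h/2, p_n + (h/2)·k2); k4 = f(t_n + h, p_n + h·k3); p_{n+1} = p_n + (h/6)·(k1 + 2k2 + 2k3 + k4).
t=0.000000, p=0.200000:
  k1 = f(0.000000, 0.200000) = 0.252000
  k2 = f(0.150000, 0.237800) = 0.299628
  k3 = f(0.150000, 0.244944) = 0.308630
  k4 = f(0.300000, 0.292589) = 0.368662
  p ← 0.200000 + (0.3/6)·(k1 + 2k2 + 2k3 + k4) = 0.291859
p(0.3) ≈ 0.2919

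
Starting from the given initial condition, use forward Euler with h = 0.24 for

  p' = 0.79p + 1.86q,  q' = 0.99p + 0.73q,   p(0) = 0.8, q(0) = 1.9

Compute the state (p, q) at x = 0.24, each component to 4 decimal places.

1.7998, 2.4230

Euler on (p,q): p_{n+1} = p_n + h·p', q_{n+1} = q_n + h·q'.
0.000000: (0.800000, 1.900000); f=(4.166000, 2.179000) → (1.799840, 2.422960)
(p(0.24), q(0.24)) ≈ (1.7998, 2.4230)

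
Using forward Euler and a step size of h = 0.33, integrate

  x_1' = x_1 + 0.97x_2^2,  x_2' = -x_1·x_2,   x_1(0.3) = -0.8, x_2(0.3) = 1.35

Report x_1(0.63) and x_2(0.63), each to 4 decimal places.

-0.4806, 1.7064

Euler on (x_1,x_2): x_1_{n+1} = x_1_n + h·x_1', x_2_{n+1} = x_2_n + h·x_2'.
0.300000: (-0.800000, 1.350000); f=(0.967825, 1.080000) → (-0.480618, 1.706400)
(x_1(0.63), x_2(0.63)) ≈ (-0.4806, 1.7064)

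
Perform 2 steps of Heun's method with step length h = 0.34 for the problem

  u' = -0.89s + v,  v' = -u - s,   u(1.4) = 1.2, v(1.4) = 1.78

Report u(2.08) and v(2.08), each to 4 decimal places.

0.7076, -0.2004

Heun on (u,v): k1 = f(s_n, state_n); k2 = f(s_n + h, state_n + h·k1); state_{n+1} = state_n + (h/2)·(k1 + k2).
1.400000: (1.200000, 1.780000)
  k1 = (0.534000, -2.600000)
  predictor → (1.381560, 0.896000)
  k2 = (-0.652600, -3.121560)
  → (1.179838, 0.807335)
1.740000: (1.179838, 0.807335)
  k1 = (-0.741265, -2.919838)
  predictor → (0.927808, -0.185410)
  k2 = (-2.036610, -3.007808)
  → (0.707599, -0.200365)
(u(2.08), v(2.08)) ≈ (0.7076, -0.2004)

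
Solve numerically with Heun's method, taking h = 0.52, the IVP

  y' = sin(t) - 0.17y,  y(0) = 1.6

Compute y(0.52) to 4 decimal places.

1.5940

Heun: k1 = f(t_n, y_n); k2 = f(t_n + h, y_n + h·k1); y_{n+1} = y_n + (h/2)·(k1 + k2).
t=0.000000, y=1.600000:
  k1 = f(0.000000, 1.600000) = -0.272000
  k2 = f(0.520000, 1.458560) = 0.248925
  y ← 1.600000 + (0.52/2)·(-0.272000 + 0.248925) = 1.594000
y(0.52) ≈ 1.5940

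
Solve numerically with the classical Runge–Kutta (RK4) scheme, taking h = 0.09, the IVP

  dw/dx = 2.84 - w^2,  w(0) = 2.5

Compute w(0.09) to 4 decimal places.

2.2511

RK4: k1 = f(x_n, w_n); k2 = f(x_n + h/2, w_n + (h/2)·k1); k3 = f(x_n + h/2, w_n + (h/2)·k2); k4 = f(x_n + h, w_n + h·k3); w_{n+1} = w_n + (h/6)·(k1 + 2k2 + 2k3 + k4).
x=0.000000, w=2.500000:
  k1 = f(0.000000, 2.500000) = -3.410000
  k2 = f(0.045000, 2.346550) = -2.666297
  k3 = f(0.045000, 2.380017) = -2.824479
  k4 = f(0.090000, 2.245797) = -2.203604
  w ← 2.500000 + (0.09/6)·(k1 + 2k2 + 2k3 + k4) = 2.251073
w(0.09) ≈ 2.2511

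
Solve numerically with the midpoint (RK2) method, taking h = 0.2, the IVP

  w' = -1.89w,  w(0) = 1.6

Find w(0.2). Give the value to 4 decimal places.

1.1095

Midpoint: k1 = f(x_n, w_n); k2 = f(x_n + h/2, w_n + (h/2)·k1); w_{n+1} = w_n + h·k2.
x=0.000000, w=1.600000:
  k1 = f(0.000000, 1.600000) = -3.024000
  k2 = f(0.100000, 1.297600) = -2.452464
  w ← 1.600000 + 0.2·(-2.452464) = 1.109507
w(0.2) ≈ 1.1095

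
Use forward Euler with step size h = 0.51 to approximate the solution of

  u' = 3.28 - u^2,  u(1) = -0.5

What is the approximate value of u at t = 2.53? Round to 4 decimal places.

Euler: u_{n+1} = u_n + h·f(t_n, u_n).
t=1.000000, u=-0.500000: f=3.030000 → u ← -0.500000 + 0.51·3.030000 = 1.045300
t=1.510000, u=1.045300: f=2.187348 → u ← 1.045300 + 0.51·2.187348 = 2.160847
t=2.020000, u=2.160847: f=-1.389262 → u ← 2.160847 + 0.51·(-1.389262) = 1.452324
u(2.53) ≈ 1.4523

1.4523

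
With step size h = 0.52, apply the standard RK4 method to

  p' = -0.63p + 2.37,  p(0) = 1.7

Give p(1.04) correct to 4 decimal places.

RK4: k1 = f(s_n, p_n); k2 = f(s_n + h/2, p_n + (h/2)·k1); k3 = f(s_n + h/2, p_n + (h/2)·k2); k4 = f(s_n + h, p_n + h·k3); p_{n+1} = p_n + (h/6)·(k1 + 2k2 + 2k3 + k4).
s=0.000000, p=1.700000:
  k1 = f(0.000000, 1.700000) = 1.299000
  k2 = f(0.260000, 2.037740) = 1.086224
  k3 = f(0.260000, 1.982418) = 1.121077
  k4 = f(0.520000, 2.282960) = 0.931735
  p ← 1.700000 + (0.52/6)·(k1 + 2k2 + 2k3 + k4) = 2.275929
s=0.520000, p=2.275929:
  k1 = f(0.520000, 2.275929) = 0.936165
  k2 = f(0.780000, 2.519332) = 0.782821
  k3 = f(0.780000, 2.479463) = 0.807939
  k4 = f(1.040000, 2.696057) = 0.671484
  p ← 2.275929 + (0.52/6)·(k1 + 2k2 + 2k3 + k4) = 2.690990
p(1.04) ≈ 2.6910

2.6910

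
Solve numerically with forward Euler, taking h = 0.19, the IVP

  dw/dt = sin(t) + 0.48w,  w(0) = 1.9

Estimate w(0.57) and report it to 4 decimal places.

Euler: w_{n+1} = w_n + h·f(t_n, w_n).
t=0.000000, w=1.900000: f=0.912000 → w ← 1.900000 + 0.19·0.912000 = 2.073280
t=0.190000, w=2.073280: f=1.184033 → w ← 2.073280 + 0.19·1.184033 = 2.298246
t=0.380000, w=2.298246: f=1.474079 → w ← 2.298246 + 0.19·1.474079 = 2.578321
w(0.57) ≈ 2.5783

2.5783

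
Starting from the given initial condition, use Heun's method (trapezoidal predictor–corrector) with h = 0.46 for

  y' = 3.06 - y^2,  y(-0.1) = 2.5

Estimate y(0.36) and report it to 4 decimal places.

2.2249

Heun: k1 = f(t_n, y_n); k2 = f(t_n + h, y_n + h·k1); y_{n+1} = y_n + (h/2)·(k1 + k2).
t=-0.100000, y=2.500000:
  k1 = f(-0.100000, 2.500000) = -3.190000
  k2 = f(0.360000, 1.032600) = 1.993737
  y ← 2.500000 + (0.46/2)·(-3.190000 + 1.993737) = 2.224860
y(0.36) ≈ 2.2249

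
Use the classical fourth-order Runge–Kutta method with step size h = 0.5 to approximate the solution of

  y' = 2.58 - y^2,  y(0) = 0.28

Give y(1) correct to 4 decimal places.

1.4950

RK4: k1 = f(t_n, y_n); k2 = f(t_n + h/2, y_n + (h/2)·k1); k3 = f(t_n + h/2, y_n + (h/2)·k2); k4 = f(t_n + h, y_n + h·k3); y_{n+1} = y_n + (h/6)·(k1 + 2k2 + 2k3 + k4).
t=0.000000, y=0.280000:
  k1 = f(0.000000, 0.280000) = 2.501600
  k2 = f(0.250000, 0.905400) = 1.760251
  k3 = f(0.250000, 0.720063) = 2.061510
  k4 = f(0.500000, 1.310755) = 0.861922
  y ← 0.280000 + (0.5/6)·(k1 + 2k2 + 2k3 + k4) = 1.197254
t=0.500000, y=1.197254:
  k1 = f(0.500000, 1.197254) = 1.146584
  k2 = f(0.750000, 1.483900) = 0.378042
  k3 = f(0.750000, 1.291764) = 0.911345
  k4 = f(1.000000, 1.652926) = -0.152165
  y ← 1.197254 + (0.5/6)·(k1 + 2k2 + 2k3 + k4) = 1.495020
y(1) ≈ 1.4950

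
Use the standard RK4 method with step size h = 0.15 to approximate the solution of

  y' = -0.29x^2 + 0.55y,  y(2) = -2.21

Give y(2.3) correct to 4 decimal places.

RK4: k1 = f(x_n, y_n); k2 = f(x_n + h/2, y_n + (h/2)·k1); k3 = f(x_n + h/2, y_n + (h/2)·k2); k4 = f(x_n + h, y_n + h·k3); y_{n+1} = y_n + (h/6)·(k1 + 2k2 + 2k3 + k4).
x=2.000000, y=-2.210000:
  k1 = f(2.000000, -2.210000) = -2.375500
  k2 = f(2.075000, -2.388162) = -2.562121
  k3 = f(2.075000, -2.402159) = -2.569819
  k4 = f(2.150000, -2.595473) = -2.768035
  y ← -2.210000 + (0.15/6)·(k1 + 2k2 + 2k3 + k4) = -2.595185
x=2.150000, y=-2.595185:
  k1 = f(2.150000, -2.595185) = -2.767877
  k2 = f(2.225000, -2.802776) = -2.977208
  k3 = f(2.225000, -2.818476) = -2.985843
  k4 = f(2.300000, -3.043062) = -3.207784
  y ← -2.595185 + (0.15/6)·(k1 + 2k2 + 2k3 + k4) = -3.042729
y(2.3) ≈ -3.0427

-3.0427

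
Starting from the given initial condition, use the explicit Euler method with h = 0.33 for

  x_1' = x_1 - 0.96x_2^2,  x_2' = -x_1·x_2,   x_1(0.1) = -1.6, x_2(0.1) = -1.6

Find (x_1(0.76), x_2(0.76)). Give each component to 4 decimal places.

-5.8024, -4.8159

Euler on (x_1,x_2): x_1_{n+1} = x_1_n + h·x_1', x_2_{n+1} = x_2_n + h·x_2'.
0.100000: (-1.600000, -1.600000); f=(-4.057600, -2.560000) → (-2.939008, -2.444800)
0.430000: (-2.939008, -2.444800); f=(-8.676973, -7.185287) → (-5.802409, -4.815945)
(x_1(0.76), x_2(0.76)) ≈ (-5.8024, -4.8159)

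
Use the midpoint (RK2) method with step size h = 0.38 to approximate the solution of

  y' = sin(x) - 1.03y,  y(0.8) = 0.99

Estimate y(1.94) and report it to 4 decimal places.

Midpoint: k1 = f(x_n, y_n); k2 = f(x_n + h/2, y_n + (h/2)·k1); y_{n+1} = y_n + h·k2.
x=0.800000, y=0.990000:
  k1 = f(0.800000, 0.990000) = -0.302344
  k2 = f(0.990000, 0.932555) = -0.124505
  y ← 0.990000 + 0.38·(-0.124505) = 0.942688
x=1.180000, y=0.942688:
  k1 = f(1.180000, 0.942688) = -0.046363
  k2 = f(1.370000, 0.933879) = 0.018013
  y ← 0.942688 + 0.38·0.018013 = 0.949533
x=1.560000, y=0.949533:
  k1 = f(1.560000, 0.949533) = 0.021923
  k2 = f(1.750000, 0.953698) = 0.001677
  y ← 0.949533 + 0.38·0.001677 = 0.950170
y(1.94) ≈ 0.9502

0.9502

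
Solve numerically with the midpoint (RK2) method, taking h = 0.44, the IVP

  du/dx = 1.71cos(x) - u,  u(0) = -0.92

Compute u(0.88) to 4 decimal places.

Midpoint: k1 = f(x_n, u_n); k2 = f(x_n + h/2, u_n + (h/2)·k1); u_{n+1} = u_n + h·k2.
x=0.000000, u=-0.920000:
  k1 = f(0.000000, -0.920000) = 2.630000
  k2 = f(0.220000, -0.341400) = 2.010185
  u ← -0.920000 + 0.44·2.010185 = -0.035519
x=0.440000, u=-0.035519:
  k1 = f(0.440000, -0.035519) = 1.582644
  k2 = f(0.660000, 0.312663) = 1.038224
  u ← -0.035519 + 0.44·1.038224 = 0.421300
u(0.88) ≈ 0.4213

0.4213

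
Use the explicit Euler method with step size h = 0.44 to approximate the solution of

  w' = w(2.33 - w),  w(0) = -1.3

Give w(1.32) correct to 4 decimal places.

-85.8308

Euler: w_{n+1} = w_n + h·f(x_n, w_n).
x=0.000000, w=-1.300000: f=-4.719000 → w ← -1.300000 + 0.44·(-4.719000) = -3.376360
x=0.440000, w=-3.376360: f=-19.266726 → w ← -3.376360 + 0.44·(-19.266726) = -11.853719
x=0.880000, w=-11.853719: f=-168.129827 → w ← -11.853719 + 0.44·(-168.129827) = -85.830843
w(1.32) ≈ -85.8308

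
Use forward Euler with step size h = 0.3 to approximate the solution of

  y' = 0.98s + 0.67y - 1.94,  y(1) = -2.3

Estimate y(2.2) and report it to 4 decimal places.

-5.7297

Euler: y_{n+1} = y_n + h·f(s_n, y_n).
s=1.000000, y=-2.300000: f=-2.501000 → y ← -2.300000 + 0.3·(-2.501000) = -3.050300
s=1.300000, y=-3.050300: f=-2.709701 → y ← -3.050300 + 0.3·(-2.709701) = -3.863210
s=1.600000, y=-3.863210: f=-2.960351 → y ← -3.863210 + 0.3·(-2.960351) = -4.751316
s=1.900000, y=-4.751316: f=-3.261381 → y ← -4.751316 + 0.3·(-3.261381) = -5.729730
y(2.2) ≈ -5.7297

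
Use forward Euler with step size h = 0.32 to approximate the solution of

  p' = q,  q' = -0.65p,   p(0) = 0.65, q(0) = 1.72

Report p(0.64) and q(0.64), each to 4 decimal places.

1.7075, 1.3351

Euler on (p,q): p_{n+1} = p_n + h·p', q_{n+1} = q_n + h·q'.
0.000000: (0.650000, 1.720000); f=(1.720000, -0.422500) → (1.200400, 1.584800)
0.320000: (1.200400, 1.584800); f=(1.584800, -0.780260) → (1.707536, 1.335117)
(p(0.64), q(0.64)) ≈ (1.7075, 1.3351)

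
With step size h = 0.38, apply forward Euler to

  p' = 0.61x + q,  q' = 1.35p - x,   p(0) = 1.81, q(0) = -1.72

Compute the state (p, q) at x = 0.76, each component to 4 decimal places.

0.9437, -0.3426

Euler on (p,q): p_{n+1} = p_n + h·p', q_{n+1} = q_n + h·q'.
0.000000: (1.810000, -1.720000); f=(-1.720000, 2.443500) → (1.156400, -0.791470)
0.380000: (1.156400, -0.791470); f=(-0.559670, 1.181140) → (0.943725, -0.342637)
(p(0.76), q(0.76)) ≈ (0.9437, -0.3426)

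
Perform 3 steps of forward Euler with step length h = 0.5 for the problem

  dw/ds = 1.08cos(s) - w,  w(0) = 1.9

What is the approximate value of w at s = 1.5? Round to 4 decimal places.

Euler: w_{n+1} = w_n + h·f(s_n, w_n).
s=0.000000, w=1.900000: f=-0.820000 → w ← 1.900000 + 0.5·(-0.820000) = 1.490000
s=0.500000, w=1.490000: f=-0.542211 → w ← 1.490000 + 0.5·(-0.542211) = 1.218895
s=1.000000, w=1.218895: f=-0.635368 → w ← 1.218895 + 0.5·(-0.635368) = 0.901211
w(1.5) ≈ 0.9012

0.9012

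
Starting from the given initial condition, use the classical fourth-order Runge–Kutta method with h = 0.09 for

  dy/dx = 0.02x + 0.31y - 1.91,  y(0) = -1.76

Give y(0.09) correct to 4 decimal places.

-1.9840

RK4: k1 = f(x_n, y_n); k2 = f(x_n + h/2, y_n + (h/2)·k1); k3 = f(x_n + h/2, y_n + (h/2)·k2); k4 = f(x_n + h, y_n + h·k3); y_{n+1} = y_n + (h/6)·(k1 + 2k2 + 2k3 + k4).
x=0.000000, y=-1.760000:
  k1 = f(0.000000, -1.760000) = -2.455600
  k2 = f(0.045000, -1.870502) = -2.488956
  k3 = f(0.045000, -1.872003) = -2.489421
  k4 = f(0.090000, -1.984048) = -2.523255
  y ← -1.760000 + (0.09/6)·(k1 + 2k2 + 2k3 + k4) = -1.984034
y(0.09) ≈ -1.9840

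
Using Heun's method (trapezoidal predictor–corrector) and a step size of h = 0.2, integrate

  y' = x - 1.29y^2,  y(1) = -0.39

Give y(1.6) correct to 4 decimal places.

Heun: k1 = f(x_n, y_n); k2 = f(x_n + h, y_n + h·k1); y_{n+1} = y_n + (h/2)·(k1 + k2).
x=1.000000, y=-0.390000:
  k1 = f(1.000000, -0.390000) = 0.803791
  k2 = f(1.200000, -0.229242) = 1.132208
  y ← -0.390000 + (0.2/2)·(0.803791 + 1.132208) = -0.196400
x=1.200000, y=-0.196400:
  k1 = f(1.200000, -0.196400) = 1.150241
  k2 = f(1.400000, 0.033648) = 1.398539
  y ← -0.196400 + (0.2/2)·(1.150241 + 1.398539) = 0.058478
x=1.400000, y=0.058478:
  k1 = f(1.400000, 0.058478) = 1.395589
  k2 = f(1.600000, 0.337596) = 1.452978
  y ← 0.058478 + (0.2/2)·(1.395589 + 1.452978) = 0.343335
y(1.6) ≈ 0.3433

0.3433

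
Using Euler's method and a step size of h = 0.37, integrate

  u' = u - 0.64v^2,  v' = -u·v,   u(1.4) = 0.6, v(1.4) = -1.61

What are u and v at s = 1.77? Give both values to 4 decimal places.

0.2082, -1.2526

Euler on (u,v): u_{n+1} = u_n + h·u', v_{n+1} = v_n + h·v'.
1.400000: (0.600000, -1.610000); f=(-1.058944, 0.966000) → (0.208191, -1.252580)
(u(1.77), v(1.77)) ≈ (0.2082, -1.2526)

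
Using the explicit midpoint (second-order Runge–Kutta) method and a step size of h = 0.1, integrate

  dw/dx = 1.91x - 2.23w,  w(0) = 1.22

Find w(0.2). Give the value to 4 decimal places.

0.8186

Midpoint: k1 = f(x_n, w_n); k2 = f(x_n + h/2, w_n + (h/2)·k1); w_{n+1} = w_n + h·k2.
x=0.000000, w=1.220000:
  k1 = f(0.000000, 1.220000) = -2.720600
  k2 = f(0.050000, 1.083970) = -2.321753
  w ← 1.220000 + 0.1·(-2.321753) = 0.987825
x=0.100000, w=0.987825:
  k1 = f(0.100000, 0.987825) = -2.011849
  k2 = f(0.150000, 0.887232) = -1.692028
  w ← 0.987825 + 0.1·(-1.692028) = 0.818622
w(0.2) ≈ 0.8186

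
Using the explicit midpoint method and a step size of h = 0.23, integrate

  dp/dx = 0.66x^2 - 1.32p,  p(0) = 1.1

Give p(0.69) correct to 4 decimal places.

0.5092

Midpoint: k1 = f(x_n, p_n); k2 = f(x_n + h/2, p_n + (h/2)·k1); p_{n+1} = p_n + h·k2.
x=0.000000, p=1.100000:
  k1 = f(0.000000, 1.100000) = -1.452000
  k2 = f(0.115000, 0.933020) = -1.222858
  p ← 1.100000 + 0.23·(-1.222858) = 0.818743
x=0.230000, p=0.818743:
  k1 = f(0.230000, 0.818743) = -1.045826
  k2 = f(0.345000, 0.698473) = -0.843427
  p ← 0.818743 + 0.23·(-0.843427) = 0.624754
x=0.460000, p=0.624754:
  k1 = f(0.460000, 0.624754) = -0.685020
  k2 = f(0.575000, 0.545977) = -0.502477
  p ← 0.624754 + 0.23·(-0.502477) = 0.509185
p(0.69) ≈ 0.5092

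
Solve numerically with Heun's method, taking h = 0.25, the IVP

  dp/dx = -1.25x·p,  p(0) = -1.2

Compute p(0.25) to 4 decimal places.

-1.1531

Heun: k1 = f(x_n, p_n); k2 = f(x_n + h, p_n + h·k1); p_{n+1} = p_n + (h/2)·(k1 + k2).
x=0.000000, p=-1.200000:
  k1 = f(0.000000, -1.200000) = 0.000000
  k2 = f(0.250000, -1.200000) = 0.375000
  p ← -1.200000 + (0.25/2)·(0.000000 + 0.375000) = -1.153125
p(0.25) ≈ -1.1531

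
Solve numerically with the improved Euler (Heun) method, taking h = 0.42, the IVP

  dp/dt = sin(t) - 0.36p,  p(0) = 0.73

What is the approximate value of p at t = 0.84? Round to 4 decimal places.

Heun: k1 = f(t_n, p_n); k2 = f(t_n + h, p_n + h·k1); p_{n+1} = p_n + (h/2)·(k1 + k2).
t=0.000000, p=0.730000:
  k1 = f(0.000000, 0.730000) = -0.262800
  k2 = f(0.420000, 0.619624) = 0.184696
  p ← 0.730000 + (0.42/2)·(-0.262800 + 0.184696) = 0.713598
t=0.420000, p=0.713598:
  k1 = f(0.420000, 0.713598) = 0.150865
  k2 = f(0.840000, 0.776961) = 0.464937
  p ← 0.713598 + (0.42/2)·(0.150865 + 0.464937) = 0.842917
p(0.84) ≈ 0.8429

0.8429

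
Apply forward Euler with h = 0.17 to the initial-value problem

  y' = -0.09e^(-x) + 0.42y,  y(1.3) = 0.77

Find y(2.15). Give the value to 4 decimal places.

Euler: y_{n+1} = y_n + h·f(x_n, y_n).
x=1.300000, y=0.770000: f=0.298872 → y ← 0.770000 + 0.17·0.298872 = 0.820808
x=1.470000, y=0.820808: f=0.324046 → y ← 0.820808 + 0.17·0.324046 = 0.875896
x=1.640000, y=0.875896: f=0.350418 → y ← 0.875896 + 0.17·0.350418 = 0.935467
x=1.810000, y=0.935467: f=0.378167 → y ← 0.935467 + 0.17·0.378167 = 0.999756
x=1.980000, y=0.999756: f=0.407471 → y ← 0.999756 + 0.17·0.407471 = 1.069026
y(2.15) ≈ 1.0690

1.0690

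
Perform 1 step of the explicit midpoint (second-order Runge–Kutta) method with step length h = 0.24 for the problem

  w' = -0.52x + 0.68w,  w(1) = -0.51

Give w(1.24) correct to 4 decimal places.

Midpoint: k1 = f(x_n, w_n); k2 = f(x_n + h/2, w_n + (h/2)·k1); w_{n+1} = w_n + h·k2.
x=1.000000, w=-0.510000:
  k1 = f(1.000000, -0.510000) = -0.866800
  k2 = f(1.120000, -0.614016) = -0.999931
  w ← -0.510000 + 0.24·(-0.999931) = -0.749983
w(1.24) ≈ -0.7500

-0.7500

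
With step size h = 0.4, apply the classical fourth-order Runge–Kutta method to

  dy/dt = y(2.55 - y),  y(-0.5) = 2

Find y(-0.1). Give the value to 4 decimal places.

RK4: k1 = f(t_n, y_n); k2 = f(t_n + h/2, y_n + (h/2)·k1); k3 = f(t_n + h/2, y_n + (h/2)·k2); k4 = f(t_n + h, y_n + h·k3); y_{n+1} = y_n + (h/6)·(k1 + 2k2 + 2k3 + k4).
t=-0.500000, y=2.000000:
  k1 = f(-0.500000, 2.000000) = 1.100000
  k2 = f(-0.300000, 2.220000) = 0.732600
  k3 = f(-0.300000, 2.146520) = 0.866078
  k4 = f(-0.100000, 2.346431) = 0.477660
  y ← 2.000000 + (0.4/6)·(k1 + 2k2 + 2k3 + k4) = 2.318334
y(-0.1) ≈ 2.3183

2.3183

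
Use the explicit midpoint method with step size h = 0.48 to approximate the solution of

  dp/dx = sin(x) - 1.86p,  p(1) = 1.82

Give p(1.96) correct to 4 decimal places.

Midpoint: k1 = f(x_n, p_n); k2 = f(x_n + h/2, p_n + (h/2)·k1); p_{n+1} = p_n + h·k2.
x=1.000000, p=1.820000:
  k1 = f(1.000000, 1.820000) = -2.543729
  k2 = f(1.240000, 1.209505) = -1.303895
  p ← 1.820000 + 0.48·(-1.303895) = 1.194130
x=1.480000, p=1.194130:
  k1 = f(1.480000, 1.194130) = -1.225201
  k2 = f(1.720000, 0.900082) = -0.685263
  p ← 1.194130 + 0.48·(-0.685263) = 0.865204
p(1.96) ≈ 0.8652

0.8652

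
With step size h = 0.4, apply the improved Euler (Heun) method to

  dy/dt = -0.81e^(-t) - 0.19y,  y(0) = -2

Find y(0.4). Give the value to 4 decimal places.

Heun: k1 = f(t_n, y_n); k2 = f(t_n + h, y_n + h·k1); y_{n+1} = y_n + (h/2)·(k1 + k2).
t=0.000000, y=-2.000000:
  k1 = f(0.000000, -2.000000) = -0.430000
  k2 = f(0.400000, -2.172000) = -0.130279
  y ← -2.000000 + (0.4/2)·(-0.430000 + (-0.130279)) = -2.112056
y(0.4) ≈ -2.1121

-2.1121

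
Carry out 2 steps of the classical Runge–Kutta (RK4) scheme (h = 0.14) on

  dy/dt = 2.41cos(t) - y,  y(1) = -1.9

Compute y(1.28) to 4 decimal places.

-1.1945

RK4: k1 = f(t_n, y_n); k2 = f(t_n + h/2, y_n + (h/2)·k1); k3 = f(t_n + h/2, y_n + (h/2)·k2); k4 = f(t_n + h, y_n + h·k3); y_{n+1} = y_n + (h/6)·(k1 + 2k2 + 2k3 + k4).
t=1.000000, y=-1.900000:
  k1 = f(1.000000, -1.900000) = 3.202129
  k2 = f(1.070000, -1.675851) = 2.832950
  k3 = f(1.070000, -1.701693) = 2.858793
  k4 = f(1.140000, -1.499769) = 2.506172
  y ← -1.900000 + (0.14/6)·(k1 + 2k2 + 2k3 + k4) = -1.501192
t=1.140000, y=-1.501192:
  k1 = f(1.140000, -1.501192) = 2.507594
  k2 = f(1.210000, -1.325660) = 2.176437
  k3 = f(1.210000, -1.348841) = 2.199618
  k4 = f(1.280000, -1.193245) = 1.884229
  y ← -1.501192 + (0.14/6)·(k1 + 2k2 + 2k3 + k4) = -1.194500
y(1.28) ≈ -1.1945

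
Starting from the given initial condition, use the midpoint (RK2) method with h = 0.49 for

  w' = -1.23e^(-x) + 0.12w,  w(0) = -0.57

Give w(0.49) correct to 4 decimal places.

Midpoint: k1 = f(x_n, w_n); k2 = f(x_n + h/2, w_n + (h/2)·k1); w_{n+1} = w_n + h·k2.
x=0.000000, w=-0.570000:
  k1 = f(0.000000, -0.570000) = -1.298400
  k2 = f(0.245000, -0.888108) = -1.069300
  w ← -0.570000 + 0.49·(-1.069300) = -1.093957
w(0.49) ≈ -1.0940

-1.0940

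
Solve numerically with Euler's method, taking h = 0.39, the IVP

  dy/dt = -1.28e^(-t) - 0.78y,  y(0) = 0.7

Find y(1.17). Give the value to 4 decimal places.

Euler: y_{n+1} = y_n + h·f(t_n, y_n).
t=0.000000, y=0.700000: f=-1.826000 → y ← 0.700000 + 0.39·(-1.826000) = -0.012140
t=0.390000, y=-0.012140: f=-0.857164 → y ← -0.012140 + 0.39·(-0.857164) = -0.346434
t=0.780000, y=-0.346434: f=-0.316541 → y ← -0.346434 + 0.39·(-0.316541) = -0.469885
y(1.17) ≈ -0.4699

-0.4699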